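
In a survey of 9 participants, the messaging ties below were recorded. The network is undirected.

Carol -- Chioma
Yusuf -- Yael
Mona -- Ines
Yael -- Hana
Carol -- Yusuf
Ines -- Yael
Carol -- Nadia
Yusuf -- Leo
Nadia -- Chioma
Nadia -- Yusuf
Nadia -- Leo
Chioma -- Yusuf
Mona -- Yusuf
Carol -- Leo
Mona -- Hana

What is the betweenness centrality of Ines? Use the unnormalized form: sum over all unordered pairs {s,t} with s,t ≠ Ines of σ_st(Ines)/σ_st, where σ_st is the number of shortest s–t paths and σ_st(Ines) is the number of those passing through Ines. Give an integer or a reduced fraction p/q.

1/3

Pairs whose geodesics pass through Ines — Mona–Yael: 1/3.
All other pairs contribute 0.
Summing the contributions gives betweenness(Ines) = 1/3.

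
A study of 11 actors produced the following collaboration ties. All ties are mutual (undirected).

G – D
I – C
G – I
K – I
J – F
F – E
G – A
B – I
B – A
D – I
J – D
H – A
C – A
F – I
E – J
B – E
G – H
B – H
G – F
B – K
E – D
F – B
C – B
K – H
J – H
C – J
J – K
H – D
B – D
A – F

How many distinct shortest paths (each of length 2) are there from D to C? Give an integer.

The shortest distance is 2. The length-2 paths are: D–J–C; D–I–C; D–B–C.
That gives 3 distinct shortest paths.

3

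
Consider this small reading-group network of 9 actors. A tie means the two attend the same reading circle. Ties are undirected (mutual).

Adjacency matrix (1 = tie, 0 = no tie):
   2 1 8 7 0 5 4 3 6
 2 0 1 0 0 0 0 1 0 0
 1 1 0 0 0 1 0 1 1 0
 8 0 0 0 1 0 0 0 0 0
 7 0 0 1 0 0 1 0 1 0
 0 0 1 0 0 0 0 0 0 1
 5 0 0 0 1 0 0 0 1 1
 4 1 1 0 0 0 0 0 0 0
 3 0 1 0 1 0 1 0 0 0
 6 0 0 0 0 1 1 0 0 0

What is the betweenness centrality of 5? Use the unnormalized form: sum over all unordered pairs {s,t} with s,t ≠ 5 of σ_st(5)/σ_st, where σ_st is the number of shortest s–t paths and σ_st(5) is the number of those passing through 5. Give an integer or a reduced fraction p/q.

Pairs whose geodesics pass through 5 — 8–0: 1/2; 8–6: 1; 7–0: 1/2; 7–6: 1; 3–6: 1.
All other pairs contribute 0.
Summing the contributions gives betweenness(5) = 4.

4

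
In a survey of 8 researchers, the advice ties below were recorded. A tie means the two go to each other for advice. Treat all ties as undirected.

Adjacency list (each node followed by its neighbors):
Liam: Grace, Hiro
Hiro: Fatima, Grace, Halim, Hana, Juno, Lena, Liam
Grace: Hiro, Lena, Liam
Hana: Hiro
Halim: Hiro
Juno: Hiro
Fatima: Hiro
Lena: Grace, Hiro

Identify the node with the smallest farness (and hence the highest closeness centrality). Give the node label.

Farness (sum of distances to all others) for each node — Fatima:13, Grace:11, Halim:13, Hana:13, Hiro:7, Juno:13, Lena:12, Liam:12.
The smallest farness is 7, for Hiro, so Hiro has the highest closeness.

Hiro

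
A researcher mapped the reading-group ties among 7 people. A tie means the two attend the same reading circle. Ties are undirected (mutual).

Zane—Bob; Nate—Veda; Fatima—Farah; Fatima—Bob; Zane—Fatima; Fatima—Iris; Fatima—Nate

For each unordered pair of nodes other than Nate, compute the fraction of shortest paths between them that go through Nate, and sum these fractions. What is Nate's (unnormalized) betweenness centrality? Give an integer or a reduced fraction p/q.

Pairs whose geodesics pass through Nate — Veda–Iris: 1; Veda–Farah: 1; Veda–Bob: 1; Veda–Zane: 1; Veda–Fatima: 1.
All other pairs contribute 0.
Summing the contributions gives betweenness(Nate) = 5.

5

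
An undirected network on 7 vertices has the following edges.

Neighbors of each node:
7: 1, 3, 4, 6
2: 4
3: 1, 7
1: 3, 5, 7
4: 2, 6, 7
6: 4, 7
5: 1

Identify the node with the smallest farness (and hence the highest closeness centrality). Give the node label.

Farness (sum of distances to all others) for each node — 1:10, 2:15, 3:11, 4:10, 5:15, 6:11, 7:8.
The smallest farness is 8, for 7, so 7 has the highest closeness.

7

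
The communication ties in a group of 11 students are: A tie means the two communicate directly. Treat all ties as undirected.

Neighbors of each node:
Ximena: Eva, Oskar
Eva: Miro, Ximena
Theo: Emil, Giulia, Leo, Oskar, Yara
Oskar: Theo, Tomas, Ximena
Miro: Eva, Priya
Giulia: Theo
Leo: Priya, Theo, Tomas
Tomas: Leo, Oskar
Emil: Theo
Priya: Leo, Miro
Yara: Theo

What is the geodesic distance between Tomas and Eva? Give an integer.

3

One shortest route is Tomas – Oskar – Ximena – Eva, which uses 3 edges, and at distance 2 from Tomas we only reach {Priya, Theo, Ximena}, which does not include Eva. So d(Tomas,Eva) = 3.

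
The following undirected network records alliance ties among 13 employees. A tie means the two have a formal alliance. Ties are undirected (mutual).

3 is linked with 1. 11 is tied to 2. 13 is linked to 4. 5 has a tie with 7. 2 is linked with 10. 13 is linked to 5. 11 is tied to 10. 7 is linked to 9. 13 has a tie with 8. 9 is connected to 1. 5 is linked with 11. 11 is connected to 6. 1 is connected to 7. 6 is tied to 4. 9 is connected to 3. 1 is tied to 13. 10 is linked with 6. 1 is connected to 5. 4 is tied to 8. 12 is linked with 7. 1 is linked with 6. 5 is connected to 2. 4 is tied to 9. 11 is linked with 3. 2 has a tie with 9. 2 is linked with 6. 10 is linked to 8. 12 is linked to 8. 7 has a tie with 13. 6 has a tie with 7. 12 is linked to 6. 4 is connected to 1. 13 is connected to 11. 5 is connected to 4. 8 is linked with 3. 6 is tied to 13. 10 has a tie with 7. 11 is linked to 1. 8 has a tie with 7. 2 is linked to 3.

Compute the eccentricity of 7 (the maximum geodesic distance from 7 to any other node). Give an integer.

Distances from 7: 1:1, 2:2, 3:2, 4:2, 5:1, 6:1, 8:1, 9:1, 10:1, 11:2, 12:1, 13:1.
The largest is 2 (to 11, 4, 3, and 2), so the eccentricity of 7 is 2.

2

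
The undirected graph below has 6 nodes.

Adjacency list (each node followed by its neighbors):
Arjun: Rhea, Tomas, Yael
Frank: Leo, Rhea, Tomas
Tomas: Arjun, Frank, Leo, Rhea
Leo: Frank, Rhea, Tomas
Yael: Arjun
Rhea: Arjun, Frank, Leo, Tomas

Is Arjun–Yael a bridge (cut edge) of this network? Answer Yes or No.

Yes

Without the Arjun–Yael edge there is no alternate route between Arjun and Yael, so the network disconnects. It is a bridge.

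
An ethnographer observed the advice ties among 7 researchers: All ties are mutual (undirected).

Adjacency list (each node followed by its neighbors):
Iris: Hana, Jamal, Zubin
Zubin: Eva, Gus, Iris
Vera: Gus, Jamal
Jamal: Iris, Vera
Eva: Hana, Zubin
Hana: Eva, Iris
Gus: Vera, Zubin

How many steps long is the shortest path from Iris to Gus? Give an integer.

One shortest route is Iris – Zubin – Gus, which uses 2 edges, and Iris and Gus are not directly tied, so nothing shorter exists. So d(Iris,Gus) = 2.

2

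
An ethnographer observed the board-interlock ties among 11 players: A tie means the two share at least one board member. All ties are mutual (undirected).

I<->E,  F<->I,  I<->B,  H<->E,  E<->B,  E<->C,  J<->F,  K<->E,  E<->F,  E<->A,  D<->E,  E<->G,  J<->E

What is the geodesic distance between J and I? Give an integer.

One shortest route is J – E – I, which uses 2 edges, and J and I are not directly tied, so nothing shorter exists. So d(J,I) = 2.

2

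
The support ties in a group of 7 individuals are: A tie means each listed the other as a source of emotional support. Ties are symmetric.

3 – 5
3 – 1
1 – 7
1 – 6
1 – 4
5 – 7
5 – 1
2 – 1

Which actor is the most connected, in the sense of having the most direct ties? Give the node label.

1

Degrees — 1:6, 2:1, 3:2, 4:1, 5:3, 6:1, 7:2.
The maximum is 6, attained only by 1.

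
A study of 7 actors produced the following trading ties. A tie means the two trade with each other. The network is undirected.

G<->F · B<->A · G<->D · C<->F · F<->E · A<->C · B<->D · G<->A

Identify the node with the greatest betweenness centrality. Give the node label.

Unnormalized betweenness of each node: A:4, B:5/6, C:5/3, D:7/6, E:0, F:35/6, G:11/2.
F has the largest value, 35/6, making it the main broker — the node through which the most shortest paths run.

F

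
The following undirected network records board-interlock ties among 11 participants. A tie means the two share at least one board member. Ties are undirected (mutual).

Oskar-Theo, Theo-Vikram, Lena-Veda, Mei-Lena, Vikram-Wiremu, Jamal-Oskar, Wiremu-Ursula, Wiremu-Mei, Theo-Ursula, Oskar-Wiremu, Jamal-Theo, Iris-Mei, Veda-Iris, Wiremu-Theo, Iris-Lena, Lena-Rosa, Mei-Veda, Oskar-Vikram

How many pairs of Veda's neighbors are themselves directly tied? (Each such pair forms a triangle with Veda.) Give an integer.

3

Veda's neighbors: Iris, Lena, and Mei.
Neighbor pairs that are themselves tied: Veda–Iris–Lena; Veda–Iris–Mei; Veda–Lena–Mei. Each forms one triangle with Veda, for 3 in total.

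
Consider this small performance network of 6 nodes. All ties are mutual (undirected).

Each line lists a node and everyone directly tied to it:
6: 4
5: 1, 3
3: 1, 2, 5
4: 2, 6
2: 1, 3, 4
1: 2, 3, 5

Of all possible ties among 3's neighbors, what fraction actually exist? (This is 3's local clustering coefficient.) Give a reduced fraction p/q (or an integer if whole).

3's neighbors: 1, 2, and 5 (k = 3).
Possible neighbor pairs: C(3,2) = 3. Edges among them: 1–2, 1–5 → e = 2.
Clustering(3) = 2/3.

2/3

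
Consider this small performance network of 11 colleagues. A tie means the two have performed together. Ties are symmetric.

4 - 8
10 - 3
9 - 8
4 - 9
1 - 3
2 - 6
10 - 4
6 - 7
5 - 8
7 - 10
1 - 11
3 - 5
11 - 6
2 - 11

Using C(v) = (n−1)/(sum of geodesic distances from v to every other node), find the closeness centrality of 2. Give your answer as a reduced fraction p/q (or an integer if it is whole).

1/3

Distances from 2: 1:2, 3:3, 4:4, 5:4, 6:1, 7:2, 8:5, 9:5, 10:3, 11:1. Sum = 30.
n = 11, so closeness = 10/30 = 1/3.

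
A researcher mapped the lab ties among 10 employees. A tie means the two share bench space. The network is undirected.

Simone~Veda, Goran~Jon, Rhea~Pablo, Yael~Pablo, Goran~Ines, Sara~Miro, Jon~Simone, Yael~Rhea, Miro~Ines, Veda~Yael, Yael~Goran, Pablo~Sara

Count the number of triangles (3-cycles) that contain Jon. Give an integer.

Jon's neighbors are Goran and Simone, but none of them are tied to each other, so no triangle contains Jon.

0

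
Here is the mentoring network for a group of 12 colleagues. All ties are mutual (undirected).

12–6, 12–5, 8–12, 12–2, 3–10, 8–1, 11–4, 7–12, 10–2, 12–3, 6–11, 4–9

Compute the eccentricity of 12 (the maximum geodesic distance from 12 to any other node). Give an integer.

Distances from 12: 1:2, 2:1, 3:1, 4:3, 5:1, 6:1, 7:1, 8:1, 9:4, 10:2, 11:2.
The largest is 4 (to 9), so the eccentricity of 12 is 4.

4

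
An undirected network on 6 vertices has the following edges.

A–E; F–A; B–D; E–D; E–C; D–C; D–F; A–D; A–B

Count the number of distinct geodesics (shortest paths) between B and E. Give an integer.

The shortest distance is 2. The length-2 paths are: B–D–E; B–A–E.
That gives 2 distinct shortest paths.

2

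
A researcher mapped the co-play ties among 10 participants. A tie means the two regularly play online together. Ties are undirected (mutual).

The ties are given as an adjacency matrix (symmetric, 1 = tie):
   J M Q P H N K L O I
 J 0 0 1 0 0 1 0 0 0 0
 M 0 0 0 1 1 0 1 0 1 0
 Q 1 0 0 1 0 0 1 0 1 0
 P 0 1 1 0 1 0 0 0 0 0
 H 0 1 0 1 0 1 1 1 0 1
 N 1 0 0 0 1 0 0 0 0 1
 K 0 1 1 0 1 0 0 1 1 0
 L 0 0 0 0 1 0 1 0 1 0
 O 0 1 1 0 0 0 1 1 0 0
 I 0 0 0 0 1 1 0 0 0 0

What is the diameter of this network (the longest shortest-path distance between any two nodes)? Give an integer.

3

Eccentricity of each node (its greatest distance to any other): H:2, I:3, J:3, K:2, L:3, M:3, N:3, O:3, P:2, Q:3.
The maximum eccentricity is 3, realized for instance by the pair J–M via J – Q – O – M. So the diameter is 3.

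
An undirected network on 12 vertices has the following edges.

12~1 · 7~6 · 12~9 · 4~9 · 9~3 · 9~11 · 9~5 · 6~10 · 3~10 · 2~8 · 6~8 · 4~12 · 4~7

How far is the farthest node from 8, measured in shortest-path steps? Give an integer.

5

Distances from 8: 1:5, 2:1, 3:3, 4:3, 5:5, 6:1, 7:2, 9:4, 10:2, 11:5, 12:4.
The largest is 5 (to 11, 5, and 1), so the eccentricity of 8 is 5.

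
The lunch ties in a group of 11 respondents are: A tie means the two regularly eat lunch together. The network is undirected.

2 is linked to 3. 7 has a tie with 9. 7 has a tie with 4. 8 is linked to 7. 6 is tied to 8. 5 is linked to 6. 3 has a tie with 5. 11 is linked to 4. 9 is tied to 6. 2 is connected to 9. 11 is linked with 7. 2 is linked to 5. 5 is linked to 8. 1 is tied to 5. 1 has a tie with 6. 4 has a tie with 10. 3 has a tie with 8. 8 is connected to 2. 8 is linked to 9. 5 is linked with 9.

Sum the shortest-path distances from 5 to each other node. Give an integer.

18

Distances from 5: 1:1, 2:1, 3:1, 4:3, 6:1, 7:2, 8:1, 9:1, 10:4, 11:3.
Sum = 1 + 1 + 1 + 3 + 1 + 2 + 1 + 1 + 4 + 3 = 18.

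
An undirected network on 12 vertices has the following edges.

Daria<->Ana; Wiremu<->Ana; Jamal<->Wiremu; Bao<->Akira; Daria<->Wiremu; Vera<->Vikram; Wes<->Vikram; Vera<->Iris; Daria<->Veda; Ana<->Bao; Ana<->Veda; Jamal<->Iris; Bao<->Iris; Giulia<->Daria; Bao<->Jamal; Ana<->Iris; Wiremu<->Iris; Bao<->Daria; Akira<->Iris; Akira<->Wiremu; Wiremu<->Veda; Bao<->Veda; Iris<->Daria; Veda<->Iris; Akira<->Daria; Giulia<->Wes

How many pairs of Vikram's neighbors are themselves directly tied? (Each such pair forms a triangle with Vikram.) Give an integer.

0

Vikram's neighbors are Vera and Wes, but none of them are tied to each other, so no triangle contains Vikram.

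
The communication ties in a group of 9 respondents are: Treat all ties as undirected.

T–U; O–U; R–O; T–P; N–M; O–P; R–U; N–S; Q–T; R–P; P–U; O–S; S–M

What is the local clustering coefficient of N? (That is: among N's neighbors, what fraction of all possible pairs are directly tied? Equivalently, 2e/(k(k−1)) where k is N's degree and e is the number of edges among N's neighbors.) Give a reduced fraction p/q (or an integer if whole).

1

N's neighbors: M and S (k = 2).
Possible neighbor pairs: C(2,2) = 1. Edges among them: M–S → e = 1.
Clustering(N) = 1/1.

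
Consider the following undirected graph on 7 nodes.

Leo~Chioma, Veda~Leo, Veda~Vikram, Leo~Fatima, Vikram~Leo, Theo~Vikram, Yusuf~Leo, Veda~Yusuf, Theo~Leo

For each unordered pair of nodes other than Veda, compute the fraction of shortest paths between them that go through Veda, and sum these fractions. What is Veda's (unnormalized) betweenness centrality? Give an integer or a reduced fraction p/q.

Pairs whose geodesics pass through Veda — Vikram–Yusuf: 1/2.
All other pairs contribute 0.
Summing the contributions gives betweenness(Veda) = 1/2.

1/2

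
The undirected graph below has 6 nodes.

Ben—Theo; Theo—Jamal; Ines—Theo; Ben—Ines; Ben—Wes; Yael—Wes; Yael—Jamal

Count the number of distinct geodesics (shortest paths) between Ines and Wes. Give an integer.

The shortest distance is 2, and the only length-2 path is Ines–Ben–Wes. So there is exactly 1 shortest path.

1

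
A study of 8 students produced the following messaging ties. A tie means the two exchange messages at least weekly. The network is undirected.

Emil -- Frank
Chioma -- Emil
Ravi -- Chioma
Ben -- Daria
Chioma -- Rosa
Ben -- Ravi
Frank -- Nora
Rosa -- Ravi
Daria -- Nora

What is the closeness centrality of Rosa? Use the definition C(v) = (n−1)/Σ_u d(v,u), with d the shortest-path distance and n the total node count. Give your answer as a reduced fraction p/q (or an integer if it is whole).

7/16

Distances from Rosa: Ben:2, Chioma:1, Daria:3, Emil:2, Frank:3, Nora:4, Ravi:1. Sum = 16.
n = 8, so closeness = 7/16.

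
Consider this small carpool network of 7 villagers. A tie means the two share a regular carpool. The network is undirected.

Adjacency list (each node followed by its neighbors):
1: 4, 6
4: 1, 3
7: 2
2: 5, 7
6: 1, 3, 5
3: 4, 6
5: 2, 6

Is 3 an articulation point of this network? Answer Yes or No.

No

Even without 3, every remaining node can still reach every other (the residual graph is connected), so 3 is not a cut vertex.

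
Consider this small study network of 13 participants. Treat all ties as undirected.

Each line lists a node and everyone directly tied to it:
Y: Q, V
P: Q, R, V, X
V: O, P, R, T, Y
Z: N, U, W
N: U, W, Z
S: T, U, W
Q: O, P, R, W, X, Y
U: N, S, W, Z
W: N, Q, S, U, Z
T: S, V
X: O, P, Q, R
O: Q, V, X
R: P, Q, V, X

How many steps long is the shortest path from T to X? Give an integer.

3

One shortest route is T – V – R – X, which uses 3 edges, and at distance 2 from T we only reach {O, P, R, U, W, Y}, which does not include X. So d(T,X) = 3.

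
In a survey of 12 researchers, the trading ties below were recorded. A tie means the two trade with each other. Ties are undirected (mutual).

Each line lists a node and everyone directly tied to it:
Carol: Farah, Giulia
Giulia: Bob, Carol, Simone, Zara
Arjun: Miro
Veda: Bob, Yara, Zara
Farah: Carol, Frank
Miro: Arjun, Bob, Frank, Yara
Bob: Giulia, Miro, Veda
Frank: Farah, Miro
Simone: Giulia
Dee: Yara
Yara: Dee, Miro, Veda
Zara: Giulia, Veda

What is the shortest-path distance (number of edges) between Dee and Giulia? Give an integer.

One shortest route is Dee – Yara – Veda – Zara – Giulia, which uses 4 edges, and at distance 3 from Dee we only reach {Arjun, Bob, Frank, Zara}, which does not include Giulia. So d(Dee,Giulia) = 4.

4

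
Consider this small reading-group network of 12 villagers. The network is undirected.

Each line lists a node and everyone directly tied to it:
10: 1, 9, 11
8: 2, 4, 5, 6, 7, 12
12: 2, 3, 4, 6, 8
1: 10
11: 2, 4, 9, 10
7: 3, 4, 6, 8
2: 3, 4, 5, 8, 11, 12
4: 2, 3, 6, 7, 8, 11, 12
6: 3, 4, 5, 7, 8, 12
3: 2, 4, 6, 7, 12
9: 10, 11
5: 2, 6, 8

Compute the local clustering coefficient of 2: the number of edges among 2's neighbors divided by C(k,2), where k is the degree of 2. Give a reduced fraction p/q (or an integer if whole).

7/15

2's neighbors: 3, 4, 5, 8, 11, and 12 (k = 6).
Possible neighbor pairs: C(6,2) = 15. Edges among them: 3–4, 3–12, 4–8, 4–11, 4–12, 5–8, 8–12 → e = 7.
Clustering(2) = 7/15.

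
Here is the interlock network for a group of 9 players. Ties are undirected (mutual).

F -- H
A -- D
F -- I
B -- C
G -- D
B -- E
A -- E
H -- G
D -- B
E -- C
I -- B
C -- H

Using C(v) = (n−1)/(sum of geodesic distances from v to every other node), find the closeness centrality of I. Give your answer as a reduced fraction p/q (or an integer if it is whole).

Distances from I: A:3, B:1, C:2, D:2, E:2, F:1, G:3, H:2. Sum = 16.
n = 9, so closeness = 8/16 = 1/2.

1/2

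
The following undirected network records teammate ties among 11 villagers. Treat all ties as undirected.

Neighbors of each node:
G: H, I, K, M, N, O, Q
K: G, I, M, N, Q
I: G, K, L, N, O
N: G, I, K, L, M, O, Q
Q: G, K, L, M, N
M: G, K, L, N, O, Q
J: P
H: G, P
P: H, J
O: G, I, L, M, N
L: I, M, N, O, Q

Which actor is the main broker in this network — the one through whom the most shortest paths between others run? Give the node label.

Unnormalized betweenness of each node: G:439/20, H:16, I:13/10, J:0, K:9/20, L:7/10, M:31/20, N:2, O:1, P:9, Q:21/20.
G has the largest value, 439/20, making it the main broker — the node through which the most shortest paths run.

G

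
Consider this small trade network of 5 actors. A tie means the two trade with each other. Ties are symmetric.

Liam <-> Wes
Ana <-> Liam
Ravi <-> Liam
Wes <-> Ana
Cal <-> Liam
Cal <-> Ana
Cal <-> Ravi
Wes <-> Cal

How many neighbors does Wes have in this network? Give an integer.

Wes is directly tied to Ana, Cal, and Liam. That is 3 neighbors, so the degree of Wes is 3.

3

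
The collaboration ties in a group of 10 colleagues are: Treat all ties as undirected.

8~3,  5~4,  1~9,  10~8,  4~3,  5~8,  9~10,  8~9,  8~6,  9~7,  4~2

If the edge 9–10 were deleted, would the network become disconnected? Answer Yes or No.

No

Even without that edge, 9 still reaches 10 via 9 – 8 – 10, so the network stays connected. Not a bridge.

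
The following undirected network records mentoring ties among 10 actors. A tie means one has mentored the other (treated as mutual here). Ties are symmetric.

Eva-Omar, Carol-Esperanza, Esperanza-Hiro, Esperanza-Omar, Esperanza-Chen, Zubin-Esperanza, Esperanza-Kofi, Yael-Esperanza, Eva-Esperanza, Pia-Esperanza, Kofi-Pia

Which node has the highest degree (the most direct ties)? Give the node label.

Esperanza

Degrees — Carol:1, Chen:1, Esperanza:9, Eva:2, Hiro:1, Kofi:2, Omar:2, Pia:2, Yael:1, Zubin:1.
The maximum is 9, attained only by Esperanza.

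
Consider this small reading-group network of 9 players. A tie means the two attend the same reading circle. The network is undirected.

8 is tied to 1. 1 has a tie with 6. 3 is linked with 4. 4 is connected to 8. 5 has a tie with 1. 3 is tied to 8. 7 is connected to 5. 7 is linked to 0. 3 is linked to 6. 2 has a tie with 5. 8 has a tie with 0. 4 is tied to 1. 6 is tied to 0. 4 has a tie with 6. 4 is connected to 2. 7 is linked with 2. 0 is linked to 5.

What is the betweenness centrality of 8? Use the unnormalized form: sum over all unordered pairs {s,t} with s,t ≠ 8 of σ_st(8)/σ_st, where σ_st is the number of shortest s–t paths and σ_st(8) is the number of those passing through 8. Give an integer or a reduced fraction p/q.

Pairs whose geodesics pass through 8 — 7–3: 1/3; 1–3: 1/3; 1–0: 1/3; 3–5: 2/6; 3–0: 1/2; 4–0: 1/2.
All other pairs contribute 0.
Summing the contributions gives betweenness(8) = 7/3.

7/3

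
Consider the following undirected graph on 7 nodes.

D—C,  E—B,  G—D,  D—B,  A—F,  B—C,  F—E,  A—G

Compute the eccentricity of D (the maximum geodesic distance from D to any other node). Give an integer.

Distances from D: A:2, B:1, C:1, E:2, F:3, G:1.
The largest is 3 (to F), so the eccentricity of D is 3.

3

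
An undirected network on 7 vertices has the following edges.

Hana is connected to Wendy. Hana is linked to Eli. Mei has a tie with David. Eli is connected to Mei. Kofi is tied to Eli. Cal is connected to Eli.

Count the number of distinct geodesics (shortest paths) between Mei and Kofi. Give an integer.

The shortest distance is 2, and the only length-2 path is Mei–Eli–Kofi. So there is exactly 1 shortest path.

1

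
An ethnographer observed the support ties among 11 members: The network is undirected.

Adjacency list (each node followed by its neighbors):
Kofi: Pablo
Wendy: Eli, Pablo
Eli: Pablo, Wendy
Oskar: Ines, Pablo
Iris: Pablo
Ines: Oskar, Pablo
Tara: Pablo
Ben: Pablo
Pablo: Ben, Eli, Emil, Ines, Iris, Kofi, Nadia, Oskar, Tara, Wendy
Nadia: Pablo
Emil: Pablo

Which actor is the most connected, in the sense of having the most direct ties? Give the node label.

Pablo

Degrees — Ben:1, Eli:2, Emil:1, Ines:2, Iris:1, Kofi:1, Nadia:1, Oskar:2, Pablo:10, Tara:1, Wendy:2.
The maximum is 10, attained only by Pablo.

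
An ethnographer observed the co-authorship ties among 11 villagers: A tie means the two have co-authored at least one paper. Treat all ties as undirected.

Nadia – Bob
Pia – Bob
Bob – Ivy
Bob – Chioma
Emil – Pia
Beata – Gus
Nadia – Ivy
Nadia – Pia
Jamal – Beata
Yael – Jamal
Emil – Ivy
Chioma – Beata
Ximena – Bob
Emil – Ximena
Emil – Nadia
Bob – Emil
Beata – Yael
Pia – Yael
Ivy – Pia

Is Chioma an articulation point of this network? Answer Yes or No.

No

Even without Chioma, every remaining node can still reach every other (the residual graph is connected), so Chioma is not a cut vertex.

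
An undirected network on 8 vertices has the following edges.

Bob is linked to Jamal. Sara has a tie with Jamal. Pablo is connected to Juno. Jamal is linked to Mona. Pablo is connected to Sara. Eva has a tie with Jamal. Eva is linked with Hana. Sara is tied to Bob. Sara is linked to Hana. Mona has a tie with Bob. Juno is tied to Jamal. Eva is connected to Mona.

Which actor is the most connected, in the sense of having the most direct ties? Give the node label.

Jamal

Degrees — Bob:3, Eva:3, Hana:2, Jamal:5, Juno:2, Mona:3, Pablo:2, Sara:4.
The maximum is 5, attained only by Jamal.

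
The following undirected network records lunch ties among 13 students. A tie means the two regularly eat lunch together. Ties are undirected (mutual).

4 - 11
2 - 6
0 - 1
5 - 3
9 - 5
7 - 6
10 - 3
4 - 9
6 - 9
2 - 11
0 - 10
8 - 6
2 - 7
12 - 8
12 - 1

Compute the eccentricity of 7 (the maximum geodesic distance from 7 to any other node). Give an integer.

5

Distances from 7: 0:5, 1:4, 2:1, 3:4, 4:3, 5:3, 6:1, 8:2, 9:2, 10:5, 11:2, 12:3.
The largest is 5 (to 10 and 0), so the eccentricity of 7 is 5.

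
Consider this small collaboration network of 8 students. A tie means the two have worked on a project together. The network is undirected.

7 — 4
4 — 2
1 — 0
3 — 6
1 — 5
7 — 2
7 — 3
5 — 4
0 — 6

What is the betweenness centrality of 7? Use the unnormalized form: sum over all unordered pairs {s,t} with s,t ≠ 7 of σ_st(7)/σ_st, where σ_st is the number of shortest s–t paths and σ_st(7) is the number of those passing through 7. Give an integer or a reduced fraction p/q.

11/2

Pairs whose geodesics pass through 7 — 3–5: 1; 3–4: 1; 3–2: 1; 6–4: 1; 6–2: 1; 0–2: 1/2.
All other pairs contribute 0.
Summing the contributions gives betweenness(7) = 11/2.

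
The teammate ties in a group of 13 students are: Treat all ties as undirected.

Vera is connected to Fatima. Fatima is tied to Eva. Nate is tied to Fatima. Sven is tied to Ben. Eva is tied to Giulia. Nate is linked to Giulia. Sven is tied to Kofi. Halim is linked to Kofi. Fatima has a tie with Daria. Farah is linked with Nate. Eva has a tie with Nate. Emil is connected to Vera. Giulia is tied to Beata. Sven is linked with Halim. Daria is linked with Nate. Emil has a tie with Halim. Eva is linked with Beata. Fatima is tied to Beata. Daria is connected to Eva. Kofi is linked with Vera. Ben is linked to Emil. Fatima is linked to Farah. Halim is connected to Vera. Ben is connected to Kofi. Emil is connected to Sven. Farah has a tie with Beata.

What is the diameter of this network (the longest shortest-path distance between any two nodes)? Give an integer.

Eccentricity of each node (its greatest distance to any other): Beata:4, Ben:5, Daria:4, Emil:4, Eva:4, Farah:4, Fatima:3, Giulia:5, Halim:4, Kofi:4, Nate:4, Sven:5, Vera:3.
The maximum eccentricity is 5, realized for instance by the pair Sven–Giulia via Sven – Emil – Vera – Fatima – Beata – Giulia. So the diameter is 5.

5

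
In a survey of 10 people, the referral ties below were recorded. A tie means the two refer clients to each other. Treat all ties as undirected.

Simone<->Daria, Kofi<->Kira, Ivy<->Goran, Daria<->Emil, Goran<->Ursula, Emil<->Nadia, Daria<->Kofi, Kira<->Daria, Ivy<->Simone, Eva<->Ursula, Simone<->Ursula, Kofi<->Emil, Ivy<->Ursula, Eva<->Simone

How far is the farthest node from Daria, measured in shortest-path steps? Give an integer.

3

Distances from Daria: Emil:1, Eva:2, Goran:3, Ivy:2, Kira:1, Kofi:1, Nadia:2, Simone:1, Ursula:2.
The largest is 3 (to Goran), so the eccentricity of Daria is 3.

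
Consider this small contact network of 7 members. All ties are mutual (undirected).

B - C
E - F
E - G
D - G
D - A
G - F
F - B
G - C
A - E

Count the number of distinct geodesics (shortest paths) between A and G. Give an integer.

The shortest distance is 2. The length-2 paths are: A–E–G; A–D–G.
That gives 2 distinct shortest paths.

2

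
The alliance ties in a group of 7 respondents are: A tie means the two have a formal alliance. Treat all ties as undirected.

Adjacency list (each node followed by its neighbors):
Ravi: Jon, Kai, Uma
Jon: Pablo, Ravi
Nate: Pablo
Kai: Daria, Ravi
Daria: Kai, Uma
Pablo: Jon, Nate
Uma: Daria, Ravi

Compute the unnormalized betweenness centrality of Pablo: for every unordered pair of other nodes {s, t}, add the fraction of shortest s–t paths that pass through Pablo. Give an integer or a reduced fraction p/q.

Pairs whose geodesics pass through Pablo — Uma–Nate: 1; Daria–Nate: 2/2; Jon–Nate: 1; Nate–Ravi: 1; Nate–Kai: 1.
All other pairs contribute 0.
Summing the contributions gives betweenness(Pablo) = 5.

5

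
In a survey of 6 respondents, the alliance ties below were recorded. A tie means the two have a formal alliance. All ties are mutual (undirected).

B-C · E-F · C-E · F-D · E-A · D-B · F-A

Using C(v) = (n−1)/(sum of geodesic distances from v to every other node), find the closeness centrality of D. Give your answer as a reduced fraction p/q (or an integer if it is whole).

5/8

Distances from D: A:2, B:1, C:2, E:2, F:1. Sum = 8.
n = 6, so closeness = 5/8.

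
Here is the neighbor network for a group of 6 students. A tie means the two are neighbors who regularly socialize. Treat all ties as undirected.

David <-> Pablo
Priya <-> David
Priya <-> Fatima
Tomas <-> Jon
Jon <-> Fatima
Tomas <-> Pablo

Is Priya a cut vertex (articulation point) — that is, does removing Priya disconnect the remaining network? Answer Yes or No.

No

Even without Priya, every remaining node can still reach every other (the residual graph is connected), so Priya is not a cut vertex.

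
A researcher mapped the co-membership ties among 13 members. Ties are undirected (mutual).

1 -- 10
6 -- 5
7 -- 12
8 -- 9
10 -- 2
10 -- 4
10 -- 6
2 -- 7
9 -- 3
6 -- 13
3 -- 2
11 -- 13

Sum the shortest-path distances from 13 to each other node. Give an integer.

39

Distances from 13: 1:3, 2:3, 3:4, 4:3, 5:2, 6:1, 7:4, 8:6, 9:5, 10:2, 11:1, 12:5.
Sum = 3 + 3 + 4 + 3 + 2 + 1 + 4 + 6 + 5 + 2 + 1 + 5 = 39.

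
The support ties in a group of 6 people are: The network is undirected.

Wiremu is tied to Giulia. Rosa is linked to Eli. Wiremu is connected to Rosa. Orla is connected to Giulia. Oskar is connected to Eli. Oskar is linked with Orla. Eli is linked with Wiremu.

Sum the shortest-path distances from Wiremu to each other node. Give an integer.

Distances from Wiremu: Eli:1, Giulia:1, Orla:2, Oskar:2, Rosa:1.
Sum = 1 + 1 + 2 + 2 + 1 = 7.

7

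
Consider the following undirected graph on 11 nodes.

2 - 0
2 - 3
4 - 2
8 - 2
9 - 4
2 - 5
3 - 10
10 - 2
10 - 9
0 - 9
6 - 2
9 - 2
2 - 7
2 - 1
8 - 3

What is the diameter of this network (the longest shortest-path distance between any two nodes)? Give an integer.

Eccentricity of each node (its greatest distance to any other): 0:2, 1:2, 2:1, 3:2, 4:2, 5:2, 6:2, 7:2, 8:2, 9:2, 10:2.
The maximum eccentricity is 2, realized for instance by the pair 9–5 via 9 – 2 – 5. So the diameter is 2.

2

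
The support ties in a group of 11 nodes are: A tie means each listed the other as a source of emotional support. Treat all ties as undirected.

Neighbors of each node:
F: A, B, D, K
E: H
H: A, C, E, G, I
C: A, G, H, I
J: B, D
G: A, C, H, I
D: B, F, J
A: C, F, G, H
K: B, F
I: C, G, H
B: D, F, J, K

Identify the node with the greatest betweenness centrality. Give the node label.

Unnormalized betweenness of each node: A:25, B:5, C:2, D:7/2, E:0, F:49/2, G:2, H:11, I:0, J:0, K:0.
A has the largest value, 25, making it the main broker — the node through which the most shortest paths run.

A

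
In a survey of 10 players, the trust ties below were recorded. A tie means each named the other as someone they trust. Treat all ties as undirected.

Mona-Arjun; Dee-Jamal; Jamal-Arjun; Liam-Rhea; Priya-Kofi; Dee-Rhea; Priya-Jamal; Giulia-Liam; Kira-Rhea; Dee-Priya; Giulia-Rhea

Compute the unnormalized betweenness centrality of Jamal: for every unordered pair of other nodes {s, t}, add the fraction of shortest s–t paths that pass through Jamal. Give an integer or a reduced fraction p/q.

Pairs whose geodesics pass through Jamal — Dee–Arjun: 1; Dee–Mona: 1; Kofi–Arjun: 1; Kofi–Mona: 1; Arjun–Rhea: 1; Arjun–Liam: 1; Arjun–Priya: 1; Arjun–Giulia: 1; Arjun–Kira: 1; Rhea–Mona: 1; Liam–Mona: 1; Mona–Priya: 1; Mona–Giulia: 1; Mona–Kira: 1.
All other pairs contribute 0.
Summing the contributions gives betweenness(Jamal) = 14.

14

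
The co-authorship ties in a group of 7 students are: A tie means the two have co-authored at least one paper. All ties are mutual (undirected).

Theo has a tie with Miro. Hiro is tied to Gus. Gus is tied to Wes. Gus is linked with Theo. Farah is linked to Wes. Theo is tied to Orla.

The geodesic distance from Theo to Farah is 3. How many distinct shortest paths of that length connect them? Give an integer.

The shortest distance is 3, and the only length-3 path is Theo–Gus–Wes–Farah. So there is exactly 1 shortest path.

1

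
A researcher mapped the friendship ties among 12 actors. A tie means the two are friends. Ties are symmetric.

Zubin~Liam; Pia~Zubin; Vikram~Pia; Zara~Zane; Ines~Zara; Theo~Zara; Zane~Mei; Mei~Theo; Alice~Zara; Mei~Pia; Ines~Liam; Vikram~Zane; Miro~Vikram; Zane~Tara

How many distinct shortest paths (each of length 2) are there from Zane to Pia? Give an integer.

2

The shortest distance is 2. The length-2 paths are: Zane–Mei–Pia; Zane–Vikram–Pia.
That gives 2 distinct shortest paths.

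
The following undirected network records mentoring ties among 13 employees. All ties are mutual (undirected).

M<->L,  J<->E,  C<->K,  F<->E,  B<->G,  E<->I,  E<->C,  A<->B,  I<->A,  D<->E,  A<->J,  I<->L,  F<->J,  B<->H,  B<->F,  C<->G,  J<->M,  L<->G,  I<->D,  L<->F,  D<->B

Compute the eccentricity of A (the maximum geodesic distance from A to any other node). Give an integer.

4

Distances from A: B:1, C:3, D:2, E:2, F:2, G:2, H:2, I:1, J:1, K:4, L:2, M:2.
The largest is 4 (to K), so the eccentricity of A is 4.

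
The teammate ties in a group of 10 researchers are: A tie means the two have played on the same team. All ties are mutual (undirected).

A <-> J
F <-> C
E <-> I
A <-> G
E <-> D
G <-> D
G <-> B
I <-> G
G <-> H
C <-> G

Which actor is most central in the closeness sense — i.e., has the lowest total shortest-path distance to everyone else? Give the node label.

Farness (sum of distances to all others) for each node — A:18, B:20, C:18, D:18, E:24, F:26, G:12, H:20, I:18, J:26.
The smallest farness is 12, for G, so G has the highest closeness.

G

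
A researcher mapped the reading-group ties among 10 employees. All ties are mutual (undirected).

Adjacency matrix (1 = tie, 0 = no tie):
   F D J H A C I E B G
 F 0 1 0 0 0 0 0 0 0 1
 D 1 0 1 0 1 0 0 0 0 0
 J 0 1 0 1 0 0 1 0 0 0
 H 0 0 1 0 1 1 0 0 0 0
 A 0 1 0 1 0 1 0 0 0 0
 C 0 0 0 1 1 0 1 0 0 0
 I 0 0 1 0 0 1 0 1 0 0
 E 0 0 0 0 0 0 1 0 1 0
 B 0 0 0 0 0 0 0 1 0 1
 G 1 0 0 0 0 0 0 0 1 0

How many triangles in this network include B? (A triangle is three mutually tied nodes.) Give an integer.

0

B's neighbors are E and G, but none of them are tied to each other, so no triangle contains B.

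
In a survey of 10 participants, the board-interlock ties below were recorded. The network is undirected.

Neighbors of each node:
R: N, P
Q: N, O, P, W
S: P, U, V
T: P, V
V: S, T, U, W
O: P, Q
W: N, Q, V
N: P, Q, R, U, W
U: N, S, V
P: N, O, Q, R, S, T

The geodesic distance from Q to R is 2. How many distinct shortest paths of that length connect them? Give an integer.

The shortest distance is 2. The length-2 paths are: Q–P–R; Q–N–R.
That gives 2 distinct shortest paths.

2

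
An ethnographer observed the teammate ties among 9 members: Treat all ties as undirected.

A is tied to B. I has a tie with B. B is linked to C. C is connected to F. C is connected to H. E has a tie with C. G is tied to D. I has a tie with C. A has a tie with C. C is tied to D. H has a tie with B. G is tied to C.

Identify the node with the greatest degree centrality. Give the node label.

C

Degrees — A:2, B:4, C:8, D:2, E:1, F:1, G:2, H:2, I:2.
The maximum is 8, attained only by C.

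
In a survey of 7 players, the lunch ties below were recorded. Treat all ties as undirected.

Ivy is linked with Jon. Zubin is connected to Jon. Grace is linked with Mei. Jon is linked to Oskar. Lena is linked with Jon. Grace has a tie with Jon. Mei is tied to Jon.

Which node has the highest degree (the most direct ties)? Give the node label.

Jon

Degrees — Grace:2, Ivy:1, Jon:6, Lena:1, Mei:2, Oskar:1, Zubin:1.
The maximum is 6, attained only by Jon.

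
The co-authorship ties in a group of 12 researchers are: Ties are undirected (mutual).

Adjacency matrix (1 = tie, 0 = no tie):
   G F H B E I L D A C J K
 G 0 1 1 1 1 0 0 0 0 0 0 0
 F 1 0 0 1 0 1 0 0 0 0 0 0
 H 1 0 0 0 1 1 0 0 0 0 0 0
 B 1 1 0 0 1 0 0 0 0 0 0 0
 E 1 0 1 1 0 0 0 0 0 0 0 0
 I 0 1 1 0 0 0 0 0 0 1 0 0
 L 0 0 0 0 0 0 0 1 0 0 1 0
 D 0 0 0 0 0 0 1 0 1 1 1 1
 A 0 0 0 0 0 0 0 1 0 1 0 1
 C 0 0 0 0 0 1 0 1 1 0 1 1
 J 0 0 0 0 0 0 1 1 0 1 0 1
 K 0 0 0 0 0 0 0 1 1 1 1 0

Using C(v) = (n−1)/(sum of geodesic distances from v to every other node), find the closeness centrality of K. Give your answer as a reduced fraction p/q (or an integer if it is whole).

11/26

Distances from K: A:1, B:4, C:1, D:1, E:4, F:3, G:4, H:3, I:2, J:1, L:2. Sum = 26.
n = 12, so closeness = 11/26.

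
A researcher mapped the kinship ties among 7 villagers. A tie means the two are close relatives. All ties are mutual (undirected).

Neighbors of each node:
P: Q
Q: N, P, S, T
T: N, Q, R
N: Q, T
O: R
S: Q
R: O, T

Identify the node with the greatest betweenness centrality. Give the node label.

Unnormalized betweenness of each node: N:0, O:0, P:0, Q:9, R:5, S:0, T:8.
Q has the largest value, 9, making it the main broker — the node through which the most shortest paths run.

Q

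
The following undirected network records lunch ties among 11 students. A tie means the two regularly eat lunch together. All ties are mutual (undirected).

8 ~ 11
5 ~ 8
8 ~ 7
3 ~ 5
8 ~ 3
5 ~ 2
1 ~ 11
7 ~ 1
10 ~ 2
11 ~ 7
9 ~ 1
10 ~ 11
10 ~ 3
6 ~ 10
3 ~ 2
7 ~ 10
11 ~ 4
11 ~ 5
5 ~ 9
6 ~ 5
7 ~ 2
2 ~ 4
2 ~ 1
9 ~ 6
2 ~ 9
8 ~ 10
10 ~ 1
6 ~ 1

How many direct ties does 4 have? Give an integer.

2

4 is directly tied to 2 and 11. That is 2 neighbors, so the degree of 4 is 2.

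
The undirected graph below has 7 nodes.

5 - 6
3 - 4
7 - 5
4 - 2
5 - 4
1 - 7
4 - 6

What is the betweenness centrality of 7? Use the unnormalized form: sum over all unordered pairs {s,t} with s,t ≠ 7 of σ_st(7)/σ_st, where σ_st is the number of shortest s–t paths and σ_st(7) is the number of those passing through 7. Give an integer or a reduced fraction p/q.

5

Pairs whose geodesics pass through 7 — 4–1: 1; 6–1: 1; 3–1: 1; 2–1: 1; 1–5: 1.
All other pairs contribute 0.
Summing the contributions gives betweenness(7) = 5.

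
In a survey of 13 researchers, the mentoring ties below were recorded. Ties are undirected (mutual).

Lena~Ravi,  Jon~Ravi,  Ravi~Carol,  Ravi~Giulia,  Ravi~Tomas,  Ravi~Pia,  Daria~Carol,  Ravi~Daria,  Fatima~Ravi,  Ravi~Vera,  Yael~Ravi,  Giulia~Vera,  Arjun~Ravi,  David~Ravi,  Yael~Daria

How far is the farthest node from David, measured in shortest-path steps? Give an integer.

Distances from David: Arjun:2, Carol:2, Daria:2, Fatima:2, Giulia:2, Jon:2, Lena:2, Pia:2, Ravi:1, Tomas:2, Vera:2, Yael:2.
The largest is 2 (to Jon, Vera, Yael, Giulia, Lena, Daria, Tomas, Carol, Fatima, Pia, and Arjun), so the eccentricity of David is 2.

2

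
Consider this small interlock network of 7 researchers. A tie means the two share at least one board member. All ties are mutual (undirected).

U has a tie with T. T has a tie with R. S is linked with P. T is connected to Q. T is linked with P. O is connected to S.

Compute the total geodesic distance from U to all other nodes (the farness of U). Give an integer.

14

Distances from U: O:4, P:2, Q:2, R:2, S:3, T:1.
Sum = 4 + 2 + 2 + 2 + 3 + 1 = 14.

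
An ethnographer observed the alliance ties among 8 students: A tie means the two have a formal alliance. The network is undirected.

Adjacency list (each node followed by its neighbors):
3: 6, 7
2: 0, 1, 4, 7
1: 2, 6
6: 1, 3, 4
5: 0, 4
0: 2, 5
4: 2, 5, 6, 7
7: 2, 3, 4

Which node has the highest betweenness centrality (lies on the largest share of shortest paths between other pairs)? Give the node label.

2

Unnormalized betweenness of each node: 0:5/6, 1:5/6, 2:19/3, 3:1/2, 4:35/6, 5:5/6, 6:17/6, 7:3.
2 has the largest value, 19/3, making it the main broker — the node through which the most shortest paths run.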